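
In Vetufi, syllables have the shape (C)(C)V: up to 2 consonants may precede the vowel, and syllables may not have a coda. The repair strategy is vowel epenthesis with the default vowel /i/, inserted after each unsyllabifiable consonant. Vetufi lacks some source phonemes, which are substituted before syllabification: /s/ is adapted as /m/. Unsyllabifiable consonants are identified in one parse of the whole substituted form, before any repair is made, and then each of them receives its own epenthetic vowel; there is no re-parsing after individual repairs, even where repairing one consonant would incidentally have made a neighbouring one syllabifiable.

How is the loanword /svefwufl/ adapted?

Substitution: /s/ → /m/, giving /mvefwufl/.
Syllabifying with onset maximization leaves /f/, /l/ stranded (no codas are permitted; onsets may contain at most 2 consonants).
Each unlicensed consonant becomes the onset of a new syllable: /f/ → /fi/, /l/ → /li/.

mvefwufili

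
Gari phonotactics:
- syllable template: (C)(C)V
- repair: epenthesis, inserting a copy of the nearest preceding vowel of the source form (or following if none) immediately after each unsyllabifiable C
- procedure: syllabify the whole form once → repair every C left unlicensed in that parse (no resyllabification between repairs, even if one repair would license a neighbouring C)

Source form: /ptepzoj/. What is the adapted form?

ptepzojo

The consonants /j/ cannot be parsed into a legal (C)(C)V syllable (no codas are permitted; onsets may contain at most 2 consonants).
Each unlicensed consonant becomes the onset of a new syllable: /j/ → /jo/.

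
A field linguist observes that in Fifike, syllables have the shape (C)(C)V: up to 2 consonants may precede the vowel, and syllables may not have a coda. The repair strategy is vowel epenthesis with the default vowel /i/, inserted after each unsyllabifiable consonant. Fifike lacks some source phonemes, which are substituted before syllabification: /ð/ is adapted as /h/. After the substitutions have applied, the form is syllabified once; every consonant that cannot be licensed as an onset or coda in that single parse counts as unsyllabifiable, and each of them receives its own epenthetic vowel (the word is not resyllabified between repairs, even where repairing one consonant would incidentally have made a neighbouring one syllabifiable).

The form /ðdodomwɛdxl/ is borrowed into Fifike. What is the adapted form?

hdodomwɛdixili

Substitution: /ð/ → /h/, giving /hdodomwɛdxl/.
The consonants /d/, /x/, /l/ cannot be parsed into a legal (C)(C)V syllable (no codas are permitted; onsets may contain at most 2 consonants).
Inserting the epenthetic vowel yields /d/ → /di/, /x/ → /xi/, /l/ → /li/.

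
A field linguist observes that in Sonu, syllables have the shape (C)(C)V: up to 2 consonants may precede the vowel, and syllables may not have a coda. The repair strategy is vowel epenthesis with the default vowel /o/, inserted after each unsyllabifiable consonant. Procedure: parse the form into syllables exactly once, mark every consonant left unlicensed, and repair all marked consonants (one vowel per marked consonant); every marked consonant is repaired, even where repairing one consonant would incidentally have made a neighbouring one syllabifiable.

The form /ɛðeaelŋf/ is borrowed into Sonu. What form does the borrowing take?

ɛðeaeloŋofo

Syllabifying with onset maximization leaves /l/, /ŋ/, /f/ stranded (no codas are permitted; onsets may contain at most 2 consonants).
Each unlicensed consonant becomes the onset of a new syllable: /l/ → /lo/, /ŋ/ → /ŋo/, /f/ → /fo/.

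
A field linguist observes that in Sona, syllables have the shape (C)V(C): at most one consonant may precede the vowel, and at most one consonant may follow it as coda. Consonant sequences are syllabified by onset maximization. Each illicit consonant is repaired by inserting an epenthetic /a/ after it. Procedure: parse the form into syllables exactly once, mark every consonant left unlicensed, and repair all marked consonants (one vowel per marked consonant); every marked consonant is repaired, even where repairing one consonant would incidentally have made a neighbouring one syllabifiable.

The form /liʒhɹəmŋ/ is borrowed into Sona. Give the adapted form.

Under (C)V(C), the unsyllabifiable consonants are /h/, /ŋ/ (at most one coda consonant is licensed; onsets are limited to one consonant).
Each unlicensed consonant becomes the onset of a new syllable: /h/ → /ha/, /ŋ/ → /ŋa/.

liʒhaɹəmŋa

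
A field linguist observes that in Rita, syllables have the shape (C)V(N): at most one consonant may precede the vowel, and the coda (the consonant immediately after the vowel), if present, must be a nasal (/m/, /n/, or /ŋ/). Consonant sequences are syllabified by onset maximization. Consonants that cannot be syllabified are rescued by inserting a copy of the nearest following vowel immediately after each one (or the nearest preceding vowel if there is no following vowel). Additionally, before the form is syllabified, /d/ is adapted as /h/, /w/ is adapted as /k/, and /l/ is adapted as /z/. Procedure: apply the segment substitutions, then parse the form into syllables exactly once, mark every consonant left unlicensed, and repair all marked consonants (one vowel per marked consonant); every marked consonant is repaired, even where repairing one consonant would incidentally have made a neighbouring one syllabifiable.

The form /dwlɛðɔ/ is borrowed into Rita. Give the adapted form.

Substitution: /d/ → /h/, /w/ → /k/, /l/ → /z/, giving /hkzɛðɔ/.
Under (C)V(N), the unsyllabifiable consonants are /h/, /k/ (only a nasal (/m/, /n/, or /ŋ/) is licensed in coda position; onsets are limited to one consonant).
Each unlicensed consonant becomes the onset of a new syllable: /h/ → /hɛ/, /k/ → /kɛ/.

hɛkɛzɛðɔ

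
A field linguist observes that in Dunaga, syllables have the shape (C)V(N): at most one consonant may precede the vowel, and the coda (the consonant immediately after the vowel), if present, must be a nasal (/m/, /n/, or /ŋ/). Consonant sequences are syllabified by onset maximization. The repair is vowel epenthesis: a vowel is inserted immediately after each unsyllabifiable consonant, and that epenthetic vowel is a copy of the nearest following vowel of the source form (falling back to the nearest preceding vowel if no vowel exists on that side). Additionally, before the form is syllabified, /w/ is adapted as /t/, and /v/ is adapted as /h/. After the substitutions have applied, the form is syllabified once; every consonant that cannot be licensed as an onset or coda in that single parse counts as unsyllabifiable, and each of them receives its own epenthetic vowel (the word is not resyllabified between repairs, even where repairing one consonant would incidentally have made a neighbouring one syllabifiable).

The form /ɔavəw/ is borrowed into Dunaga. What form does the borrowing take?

Substitution: /v/ → /h/, /w/ → /t/, giving /ɔahət/.
The consonants /t/ cannot be parsed into a legal (C)V(N) syllable (only a nasal (/m/, /n/, or /ŋ/) is licensed in coda position; onsets are limited to one consonant).
Epenthesis after each stranded consonant: /t/ → /tə/.

ɔahətə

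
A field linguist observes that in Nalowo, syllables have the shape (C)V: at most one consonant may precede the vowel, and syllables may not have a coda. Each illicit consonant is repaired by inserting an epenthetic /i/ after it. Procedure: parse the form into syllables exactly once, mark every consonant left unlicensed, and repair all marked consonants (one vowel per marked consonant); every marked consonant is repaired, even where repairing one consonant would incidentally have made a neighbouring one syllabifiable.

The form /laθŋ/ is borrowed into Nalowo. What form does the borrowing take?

laθiŋi

Syllabifying with onset maximization leaves /θ/, /ŋ/ stranded (no codas are permitted; onsets are limited to one consonant).
Each unlicensed consonant becomes the onset of a new syllable: /θ/ → /θi/, /ŋ/ → /ŋi/.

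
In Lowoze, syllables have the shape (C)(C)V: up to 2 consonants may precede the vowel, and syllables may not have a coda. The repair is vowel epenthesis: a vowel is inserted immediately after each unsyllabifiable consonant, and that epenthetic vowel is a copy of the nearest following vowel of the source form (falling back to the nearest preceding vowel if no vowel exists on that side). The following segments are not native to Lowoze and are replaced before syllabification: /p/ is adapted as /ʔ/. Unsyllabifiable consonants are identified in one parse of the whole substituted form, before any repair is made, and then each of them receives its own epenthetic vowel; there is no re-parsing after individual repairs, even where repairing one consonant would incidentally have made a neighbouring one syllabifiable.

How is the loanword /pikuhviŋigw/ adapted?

Substitution: /p/ → /ʔ/, giving /ʔikuhviŋigw/.
The consonants /g/, /w/ cannot be parsed into a legal (C)(C)V syllable (no codas are permitted; onsets may contain at most 2 consonants).
Each unlicensed consonant becomes the onset of a new syllable: /g/ → /gi/, /w/ → /wi/.

ʔikuhviŋigiwi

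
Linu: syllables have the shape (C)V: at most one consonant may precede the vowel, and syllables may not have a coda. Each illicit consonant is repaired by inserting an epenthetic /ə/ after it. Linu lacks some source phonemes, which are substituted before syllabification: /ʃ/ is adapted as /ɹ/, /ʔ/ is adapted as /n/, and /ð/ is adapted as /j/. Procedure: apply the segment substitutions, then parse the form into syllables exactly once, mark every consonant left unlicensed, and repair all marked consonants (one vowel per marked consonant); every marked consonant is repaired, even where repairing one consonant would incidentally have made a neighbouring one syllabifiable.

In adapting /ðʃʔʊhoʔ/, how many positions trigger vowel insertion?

3

After substitution the input is /jɹnʊhon/.
The unsyllabifiable consonants are /j/, /ɹ/, /n/; each receives one epenthetic vowel.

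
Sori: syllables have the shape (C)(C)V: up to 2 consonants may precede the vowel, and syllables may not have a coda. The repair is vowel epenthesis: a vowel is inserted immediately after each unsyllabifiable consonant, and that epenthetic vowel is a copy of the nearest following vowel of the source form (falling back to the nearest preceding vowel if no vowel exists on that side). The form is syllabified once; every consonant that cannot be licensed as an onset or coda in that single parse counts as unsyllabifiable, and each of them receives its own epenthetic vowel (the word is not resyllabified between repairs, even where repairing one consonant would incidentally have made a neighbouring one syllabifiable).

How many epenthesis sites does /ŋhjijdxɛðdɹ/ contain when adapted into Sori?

The unsyllabifiable consonants are /ŋ/, /j/, /ð/, /d/, /ɹ/; each receives one epenthetic vowel.

5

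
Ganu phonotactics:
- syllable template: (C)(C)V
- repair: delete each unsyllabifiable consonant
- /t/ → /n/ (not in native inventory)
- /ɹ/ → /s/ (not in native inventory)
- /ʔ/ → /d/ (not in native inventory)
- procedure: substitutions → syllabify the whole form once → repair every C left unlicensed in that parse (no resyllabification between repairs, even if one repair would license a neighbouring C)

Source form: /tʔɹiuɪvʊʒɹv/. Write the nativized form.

Substitution: /t/ → /n/, /ʔ/ → /d/, /ɹ/ → /s/, giving /ndsiuɪvʊʒsv/.
The consonants /n/, /ʒ/, /s/, /v/ cannot be parsed into a legal (C)(C)V syllable (no codas are permitted; onsets may contain at most 2 consonants).
Deleting the stranded consonants removes /n/, /ʒ/, /s/, /v/.

dsiuɪvʊ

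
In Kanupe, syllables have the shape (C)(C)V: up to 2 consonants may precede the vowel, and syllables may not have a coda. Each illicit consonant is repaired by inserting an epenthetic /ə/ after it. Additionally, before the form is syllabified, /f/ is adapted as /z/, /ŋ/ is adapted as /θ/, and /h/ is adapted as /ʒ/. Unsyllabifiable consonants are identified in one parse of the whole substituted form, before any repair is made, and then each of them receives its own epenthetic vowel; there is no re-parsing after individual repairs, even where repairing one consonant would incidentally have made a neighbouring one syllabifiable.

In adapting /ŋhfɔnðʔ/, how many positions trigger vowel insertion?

4

After substitution the input is /θʒzɔnðʔ/.
The unsyllabifiable consonants are /θ/, /n/, /ð/, /ʔ/; each receives one epenthetic vowel.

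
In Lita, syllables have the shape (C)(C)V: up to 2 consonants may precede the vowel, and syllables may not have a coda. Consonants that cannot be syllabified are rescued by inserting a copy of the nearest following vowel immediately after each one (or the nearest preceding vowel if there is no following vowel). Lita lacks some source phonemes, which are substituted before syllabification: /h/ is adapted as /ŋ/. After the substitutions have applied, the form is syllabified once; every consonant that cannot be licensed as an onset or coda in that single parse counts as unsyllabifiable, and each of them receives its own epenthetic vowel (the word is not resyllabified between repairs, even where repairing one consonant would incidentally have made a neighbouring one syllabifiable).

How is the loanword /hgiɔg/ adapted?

Substitution: /h/ → /ŋ/, giving /ŋgiɔg/.
The consonants /g/ cannot be parsed into a legal (C)(C)V syllable (no codas are permitted; onsets may contain at most 2 consonants).
Epenthesis after each stranded consonant: /g/ → /gɔ/.

ŋgiɔgɔ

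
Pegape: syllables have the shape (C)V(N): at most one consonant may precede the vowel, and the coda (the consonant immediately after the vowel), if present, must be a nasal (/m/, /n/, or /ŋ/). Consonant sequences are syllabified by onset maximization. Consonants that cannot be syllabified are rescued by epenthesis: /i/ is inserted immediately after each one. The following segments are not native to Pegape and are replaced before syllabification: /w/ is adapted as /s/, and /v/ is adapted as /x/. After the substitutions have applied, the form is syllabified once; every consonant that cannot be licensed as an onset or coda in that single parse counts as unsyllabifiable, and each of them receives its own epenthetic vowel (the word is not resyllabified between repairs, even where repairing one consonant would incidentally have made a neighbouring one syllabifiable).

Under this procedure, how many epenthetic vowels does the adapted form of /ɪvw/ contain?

2

After substitution the input is /ɪxs/.
The unsyllabifiable consonants are /x/, /s/; each receives one epenthetic vowel.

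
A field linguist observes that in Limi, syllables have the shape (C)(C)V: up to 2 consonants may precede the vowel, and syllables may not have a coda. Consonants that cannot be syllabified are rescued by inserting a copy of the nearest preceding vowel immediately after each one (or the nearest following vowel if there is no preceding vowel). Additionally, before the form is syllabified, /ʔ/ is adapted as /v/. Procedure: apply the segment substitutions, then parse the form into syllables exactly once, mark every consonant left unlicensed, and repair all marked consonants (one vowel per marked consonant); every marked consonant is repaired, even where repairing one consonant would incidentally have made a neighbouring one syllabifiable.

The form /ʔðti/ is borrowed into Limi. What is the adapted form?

viðti

Substitution: /ʔ/ → /v/, giving /vðti/.
Under (C)(C)V, the unsyllabifiable consonants are /v/ (no codas are permitted; onsets may contain at most 2 consonants).
Inserting the epenthetic vowel yields /v/ → /vi/.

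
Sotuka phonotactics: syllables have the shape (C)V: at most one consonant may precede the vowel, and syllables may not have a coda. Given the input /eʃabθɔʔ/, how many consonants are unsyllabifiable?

The consonants /b/, /ʔ/ cannot be parsed into a legal (C)V syllable (no codas are permitted; onsets are limited to one consonant).

2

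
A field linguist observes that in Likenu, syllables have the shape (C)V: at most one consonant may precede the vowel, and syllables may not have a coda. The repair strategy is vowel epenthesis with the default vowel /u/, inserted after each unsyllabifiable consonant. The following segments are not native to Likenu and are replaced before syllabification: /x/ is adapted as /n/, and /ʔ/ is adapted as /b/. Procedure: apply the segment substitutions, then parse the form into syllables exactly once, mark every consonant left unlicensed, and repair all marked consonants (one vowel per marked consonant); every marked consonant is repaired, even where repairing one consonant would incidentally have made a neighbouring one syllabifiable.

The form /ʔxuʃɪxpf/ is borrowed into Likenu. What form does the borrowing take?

Substitution: /ʔ/ → /b/, /x/ → /n/, giving /bnuʃɪnpf/.
The consonants /b/, /n/, /p/, /f/ cannot be parsed into a legal (C)V syllable (no codas are permitted; onsets are limited to one consonant).
Epenthesis after each stranded consonant: /b/ → /bu/, /n/ → /nu/, /p/ → /pu/, /f/ → /fu/.

bunuʃɪnupufu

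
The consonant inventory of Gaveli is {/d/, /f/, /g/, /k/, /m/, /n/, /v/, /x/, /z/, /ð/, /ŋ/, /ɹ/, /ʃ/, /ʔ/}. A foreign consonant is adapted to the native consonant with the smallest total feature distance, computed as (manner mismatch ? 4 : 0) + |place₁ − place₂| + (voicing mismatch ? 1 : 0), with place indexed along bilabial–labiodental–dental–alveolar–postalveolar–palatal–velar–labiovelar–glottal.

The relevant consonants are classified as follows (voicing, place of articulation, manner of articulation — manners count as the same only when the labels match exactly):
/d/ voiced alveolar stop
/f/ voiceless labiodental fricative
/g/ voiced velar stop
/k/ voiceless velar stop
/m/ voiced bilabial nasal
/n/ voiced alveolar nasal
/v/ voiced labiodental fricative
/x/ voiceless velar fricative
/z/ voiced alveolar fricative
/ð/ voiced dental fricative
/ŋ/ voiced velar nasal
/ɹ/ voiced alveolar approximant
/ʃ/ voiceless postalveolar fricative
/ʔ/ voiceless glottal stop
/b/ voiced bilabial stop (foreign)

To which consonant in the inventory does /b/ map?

d

/d/ is closest: same manner (stop), place distance 3 (bilabial→alveolar), same voicing; total 3. Next closest is /m/ at distance 4.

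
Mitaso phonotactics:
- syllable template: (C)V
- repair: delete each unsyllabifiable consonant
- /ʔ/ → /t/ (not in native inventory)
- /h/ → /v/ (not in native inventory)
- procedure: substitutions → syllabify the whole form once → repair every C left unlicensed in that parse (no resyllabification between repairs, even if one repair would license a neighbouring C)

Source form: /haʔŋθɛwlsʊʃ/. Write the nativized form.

Substitution: /h/ → /v/, /ʔ/ → /t/, giving /vatŋθɛwlsʊʃ/.
Syllabifying with onset maximization leaves /t/, /ŋ/, /w/, /l/, /ʃ/ stranded (no codas are permitted; onsets are limited to one consonant).
Deleting the stranded consonants removes /t/, /ŋ/, /w/, /l/, /ʃ/.

vaθɛsʊ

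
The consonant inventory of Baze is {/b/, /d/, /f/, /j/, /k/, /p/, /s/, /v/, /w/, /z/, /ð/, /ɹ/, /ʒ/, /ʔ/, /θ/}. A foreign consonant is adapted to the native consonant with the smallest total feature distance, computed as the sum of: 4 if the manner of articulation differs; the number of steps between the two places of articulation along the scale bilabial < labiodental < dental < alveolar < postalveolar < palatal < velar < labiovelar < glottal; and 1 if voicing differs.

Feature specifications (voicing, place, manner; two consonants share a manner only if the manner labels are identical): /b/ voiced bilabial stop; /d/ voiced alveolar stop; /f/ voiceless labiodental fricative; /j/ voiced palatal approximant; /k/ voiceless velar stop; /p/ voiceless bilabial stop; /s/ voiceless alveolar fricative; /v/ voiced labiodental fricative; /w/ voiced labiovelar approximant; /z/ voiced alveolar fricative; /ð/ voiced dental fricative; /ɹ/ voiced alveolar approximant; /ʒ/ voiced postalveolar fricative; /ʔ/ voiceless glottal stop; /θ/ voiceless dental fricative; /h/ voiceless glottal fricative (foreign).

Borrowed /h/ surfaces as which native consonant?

/ʔ/ is closest: manner differs (fricative→stop, +4), place distance 0 (glottal→glottal), same voicing; total 4. Next closest is /s/ at distance 5.

ʔ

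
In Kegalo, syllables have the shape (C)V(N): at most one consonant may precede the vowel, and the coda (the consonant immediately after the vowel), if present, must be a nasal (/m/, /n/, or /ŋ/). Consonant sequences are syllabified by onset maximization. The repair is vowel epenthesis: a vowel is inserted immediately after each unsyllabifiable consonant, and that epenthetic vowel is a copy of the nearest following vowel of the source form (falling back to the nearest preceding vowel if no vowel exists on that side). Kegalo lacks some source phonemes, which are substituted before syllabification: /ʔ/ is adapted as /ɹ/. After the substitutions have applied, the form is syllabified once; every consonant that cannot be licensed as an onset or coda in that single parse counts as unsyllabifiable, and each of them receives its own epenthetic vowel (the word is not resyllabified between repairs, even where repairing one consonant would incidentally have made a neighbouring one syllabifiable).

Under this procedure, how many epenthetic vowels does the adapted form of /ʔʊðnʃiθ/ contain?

3

After substitution the input is /ɹʊðnʃiθ/.
The unsyllabifiable consonants are /ð/, /n/, /θ/; each receives one epenthetic vowel.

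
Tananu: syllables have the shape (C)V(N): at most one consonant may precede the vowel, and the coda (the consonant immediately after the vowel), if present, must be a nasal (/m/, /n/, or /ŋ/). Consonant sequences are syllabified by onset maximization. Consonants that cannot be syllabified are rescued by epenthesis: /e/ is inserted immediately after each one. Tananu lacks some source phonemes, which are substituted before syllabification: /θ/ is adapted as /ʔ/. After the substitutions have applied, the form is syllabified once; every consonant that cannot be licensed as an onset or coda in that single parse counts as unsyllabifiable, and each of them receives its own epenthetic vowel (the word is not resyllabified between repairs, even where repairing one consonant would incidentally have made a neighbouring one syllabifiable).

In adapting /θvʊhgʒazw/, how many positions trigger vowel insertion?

After substitution the input is /ʔvʊhgʒazw/.
The unsyllabifiable consonants are /ʔ/, /h/, /g/, /z/, /w/; each receives one epenthetic vowel.

5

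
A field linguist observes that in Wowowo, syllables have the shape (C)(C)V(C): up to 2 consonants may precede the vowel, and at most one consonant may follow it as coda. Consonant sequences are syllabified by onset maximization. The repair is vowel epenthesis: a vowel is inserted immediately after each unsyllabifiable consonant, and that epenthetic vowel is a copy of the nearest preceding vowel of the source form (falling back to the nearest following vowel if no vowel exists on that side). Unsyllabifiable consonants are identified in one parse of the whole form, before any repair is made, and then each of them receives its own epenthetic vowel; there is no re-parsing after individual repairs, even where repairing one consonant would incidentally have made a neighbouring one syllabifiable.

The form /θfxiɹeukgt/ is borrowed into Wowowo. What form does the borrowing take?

Under (C)(C)V(C), the unsyllabifiable consonants are /θ/, /g/, /t/ (at most one coda consonant is licensed; onsets may contain at most 2 consonants).
Inserting the epenthetic vowel yields /θ/ → /θi/, /g/ → /gu/, /t/ → /tu/.

θifxiɹeukgutu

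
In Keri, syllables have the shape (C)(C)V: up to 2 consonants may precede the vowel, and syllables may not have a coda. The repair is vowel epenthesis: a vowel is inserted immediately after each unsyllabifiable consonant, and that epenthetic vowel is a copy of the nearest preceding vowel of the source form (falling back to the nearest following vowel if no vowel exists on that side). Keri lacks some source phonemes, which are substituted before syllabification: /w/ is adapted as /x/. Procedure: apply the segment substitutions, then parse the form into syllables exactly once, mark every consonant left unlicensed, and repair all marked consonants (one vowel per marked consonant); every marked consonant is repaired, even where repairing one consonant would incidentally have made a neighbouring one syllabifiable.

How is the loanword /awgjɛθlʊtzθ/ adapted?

axagjɛθlʊtʊzʊθʊ

Substitution: /w/ → /x/, giving /axgjɛθlʊtzθ/.
The consonants /x/, /t/, /z/, /θ/ cannot be parsed into a legal (C)(C)V syllable (no codas are permitted; onsets may contain at most 2 consonants).
Each unlicensed consonant becomes the onset of a new syllable: /x/ → /xa/, /t/ → /tʊ/, /z/ → /zʊ/, /θ/ → /θʊ/.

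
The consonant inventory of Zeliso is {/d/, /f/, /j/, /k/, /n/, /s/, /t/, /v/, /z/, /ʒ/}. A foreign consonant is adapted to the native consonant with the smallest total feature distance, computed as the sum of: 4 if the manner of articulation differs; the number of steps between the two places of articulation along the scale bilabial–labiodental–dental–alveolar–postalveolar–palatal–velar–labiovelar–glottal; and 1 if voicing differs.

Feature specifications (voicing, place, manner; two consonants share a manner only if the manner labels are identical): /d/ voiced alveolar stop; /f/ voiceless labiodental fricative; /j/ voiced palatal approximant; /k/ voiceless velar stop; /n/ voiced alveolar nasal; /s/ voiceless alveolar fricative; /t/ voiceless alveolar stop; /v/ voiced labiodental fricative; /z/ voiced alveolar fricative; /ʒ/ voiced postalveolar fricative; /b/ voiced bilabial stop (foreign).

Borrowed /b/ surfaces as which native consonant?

/d/ is closest: same manner (stop), place distance 3 (bilabial→alveolar), same voicing; total 3. Next closest is /t/ at distance 4.

d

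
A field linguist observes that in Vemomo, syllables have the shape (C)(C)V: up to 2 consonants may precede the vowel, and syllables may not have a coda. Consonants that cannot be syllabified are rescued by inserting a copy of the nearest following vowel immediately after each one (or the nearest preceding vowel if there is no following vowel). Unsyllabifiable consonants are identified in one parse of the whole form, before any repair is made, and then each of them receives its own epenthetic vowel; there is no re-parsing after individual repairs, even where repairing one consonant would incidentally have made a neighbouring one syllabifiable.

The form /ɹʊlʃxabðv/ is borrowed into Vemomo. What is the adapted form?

Syllabifying with onset maximization leaves /l/, /b/, /ð/, /v/ stranded (no codas are permitted; onsets may contain at most 2 consonants).
Epenthesis after each stranded consonant: /l/ → /la/, /b/ → /ba/, /ð/ → /ða/, /v/ → /va/.

ɹʊlaʃxabaðava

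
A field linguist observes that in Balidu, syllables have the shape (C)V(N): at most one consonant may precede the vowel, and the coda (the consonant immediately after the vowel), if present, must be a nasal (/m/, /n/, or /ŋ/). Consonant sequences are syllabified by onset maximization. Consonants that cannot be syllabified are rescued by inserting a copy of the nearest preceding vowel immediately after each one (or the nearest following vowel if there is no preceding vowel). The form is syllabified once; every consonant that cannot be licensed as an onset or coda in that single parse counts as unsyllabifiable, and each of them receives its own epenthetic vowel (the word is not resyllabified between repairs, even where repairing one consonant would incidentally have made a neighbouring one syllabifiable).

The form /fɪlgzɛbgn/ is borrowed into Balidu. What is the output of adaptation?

fɪlɪgɪzɛbɛgɛnɛ

The consonants /l/, /g/, /b/, /g/, /n/ cannot be parsed into a legal (C)V(N) syllable (only a nasal (/m/, /n/, or /ŋ/) is licensed in coda position; onsets are limited to one consonant).
Epenthesis after each stranded consonant: /l/ → /lɪ/, /g/ → /gɪ/, /b/ → /bɛ/, /g/ → /gɛ/, /n/ → /nɛ/.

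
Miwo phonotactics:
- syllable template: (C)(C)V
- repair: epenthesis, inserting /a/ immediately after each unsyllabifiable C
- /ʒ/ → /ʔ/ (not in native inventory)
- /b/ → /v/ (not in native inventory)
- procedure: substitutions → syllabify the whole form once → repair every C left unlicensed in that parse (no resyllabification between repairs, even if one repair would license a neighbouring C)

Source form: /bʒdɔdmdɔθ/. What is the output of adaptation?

Substitution: /b/ → /v/, /ʒ/ → /ʔ/, giving /vʔdɔdmdɔθ/.
The consonants /v/, /d/, /θ/ cannot be parsed into a legal (C)(C)V syllable (no codas are permitted; onsets may contain at most 2 consonants).
Epenthesis after each stranded consonant: /v/ → /va/, /d/ → /da/, /θ/ → /θa/.

vaʔdɔdamdɔθa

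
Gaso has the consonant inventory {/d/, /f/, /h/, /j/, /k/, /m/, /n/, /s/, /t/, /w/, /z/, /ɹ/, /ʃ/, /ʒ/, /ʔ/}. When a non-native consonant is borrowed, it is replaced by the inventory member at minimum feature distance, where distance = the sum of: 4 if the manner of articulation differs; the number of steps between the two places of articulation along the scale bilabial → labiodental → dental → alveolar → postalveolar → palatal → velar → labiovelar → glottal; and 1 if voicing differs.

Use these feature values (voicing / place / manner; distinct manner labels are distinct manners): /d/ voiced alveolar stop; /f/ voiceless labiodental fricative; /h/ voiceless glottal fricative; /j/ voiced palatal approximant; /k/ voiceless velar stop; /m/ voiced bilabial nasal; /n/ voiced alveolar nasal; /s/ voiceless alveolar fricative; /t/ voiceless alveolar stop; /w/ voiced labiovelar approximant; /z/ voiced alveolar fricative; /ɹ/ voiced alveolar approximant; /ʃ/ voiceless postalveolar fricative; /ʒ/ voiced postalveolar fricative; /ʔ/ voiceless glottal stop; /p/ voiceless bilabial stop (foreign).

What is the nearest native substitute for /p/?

/t/ is closest: same manner (stop), place distance 3 (bilabial→alveolar), same voicing; total 3. Next closest is /d/ at distance 4.

t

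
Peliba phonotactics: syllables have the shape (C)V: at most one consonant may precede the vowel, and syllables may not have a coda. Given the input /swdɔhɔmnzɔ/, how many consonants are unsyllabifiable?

Under (C)V, the unsyllabifiable consonants are /s/, /w/, /m/, /n/ (no codas are permitted; onsets are limited to one consonant).

4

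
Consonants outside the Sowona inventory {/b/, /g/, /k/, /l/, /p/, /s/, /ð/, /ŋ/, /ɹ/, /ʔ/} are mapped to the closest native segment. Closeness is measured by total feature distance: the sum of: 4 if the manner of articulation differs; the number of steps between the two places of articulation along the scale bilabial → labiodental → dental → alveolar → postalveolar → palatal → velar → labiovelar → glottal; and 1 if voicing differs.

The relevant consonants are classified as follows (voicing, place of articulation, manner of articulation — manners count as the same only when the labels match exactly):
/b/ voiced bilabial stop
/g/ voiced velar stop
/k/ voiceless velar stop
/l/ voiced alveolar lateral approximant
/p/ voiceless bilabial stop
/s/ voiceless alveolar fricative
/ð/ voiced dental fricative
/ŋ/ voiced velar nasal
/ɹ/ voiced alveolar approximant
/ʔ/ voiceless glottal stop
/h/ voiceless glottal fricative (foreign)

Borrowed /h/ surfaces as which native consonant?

/ʔ/ is closest: manner differs (fricative→stop, +4), place distance 0 (glottal→glottal), same voicing; total 4. Next closest is /s/ at distance 5.

ʔ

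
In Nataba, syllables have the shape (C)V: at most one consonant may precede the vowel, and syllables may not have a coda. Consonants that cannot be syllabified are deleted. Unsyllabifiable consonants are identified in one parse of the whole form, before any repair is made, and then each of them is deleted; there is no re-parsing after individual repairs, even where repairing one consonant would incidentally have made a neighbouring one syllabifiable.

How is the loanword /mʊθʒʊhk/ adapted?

The consonants /θ/, /h/, /k/ cannot be parsed into a legal (C)V syllable (no codas are permitted; onsets are limited to one consonant).
Deleting the stranded consonants removes /θ/, /h/, /k/.

mʊʒʊ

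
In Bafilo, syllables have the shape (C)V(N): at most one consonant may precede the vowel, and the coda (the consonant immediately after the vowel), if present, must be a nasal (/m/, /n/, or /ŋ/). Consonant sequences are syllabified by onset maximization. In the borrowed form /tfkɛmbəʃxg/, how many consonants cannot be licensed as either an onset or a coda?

Under (C)V(N), the unsyllabifiable consonants are /t/, /f/, /ʃ/, /x/, /g/ (only a nasal (/m/, /n/, or /ŋ/) is licensed in coda position; onsets are limited to one consonant).

5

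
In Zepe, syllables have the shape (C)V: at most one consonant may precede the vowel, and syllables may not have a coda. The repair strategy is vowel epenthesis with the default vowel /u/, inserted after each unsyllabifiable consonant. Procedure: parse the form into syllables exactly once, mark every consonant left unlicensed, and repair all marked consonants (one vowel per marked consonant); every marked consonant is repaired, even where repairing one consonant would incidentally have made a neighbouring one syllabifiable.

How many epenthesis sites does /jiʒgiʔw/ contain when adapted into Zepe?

The unsyllabifiable consonants are /ʒ/, /ʔ/, /w/; each receives one epenthetic vowel.

3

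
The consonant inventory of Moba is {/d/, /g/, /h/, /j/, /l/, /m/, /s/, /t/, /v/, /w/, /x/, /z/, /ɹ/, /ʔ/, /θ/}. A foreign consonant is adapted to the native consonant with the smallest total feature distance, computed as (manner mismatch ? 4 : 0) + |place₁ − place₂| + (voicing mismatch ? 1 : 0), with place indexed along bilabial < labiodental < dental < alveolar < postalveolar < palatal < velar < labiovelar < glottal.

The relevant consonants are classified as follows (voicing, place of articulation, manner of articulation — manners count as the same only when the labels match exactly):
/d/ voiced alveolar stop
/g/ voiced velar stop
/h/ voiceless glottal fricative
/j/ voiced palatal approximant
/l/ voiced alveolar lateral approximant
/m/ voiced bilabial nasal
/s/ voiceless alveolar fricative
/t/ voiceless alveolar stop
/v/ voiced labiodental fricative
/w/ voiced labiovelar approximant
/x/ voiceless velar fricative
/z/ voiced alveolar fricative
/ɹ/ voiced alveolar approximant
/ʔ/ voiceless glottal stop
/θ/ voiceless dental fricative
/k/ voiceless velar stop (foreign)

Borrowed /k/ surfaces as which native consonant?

g

/g/ is closest: same manner (stop), place distance 0 (velar→velar), voicing differs (+1); total 1. Next closest is /ʔ/ at distance 2.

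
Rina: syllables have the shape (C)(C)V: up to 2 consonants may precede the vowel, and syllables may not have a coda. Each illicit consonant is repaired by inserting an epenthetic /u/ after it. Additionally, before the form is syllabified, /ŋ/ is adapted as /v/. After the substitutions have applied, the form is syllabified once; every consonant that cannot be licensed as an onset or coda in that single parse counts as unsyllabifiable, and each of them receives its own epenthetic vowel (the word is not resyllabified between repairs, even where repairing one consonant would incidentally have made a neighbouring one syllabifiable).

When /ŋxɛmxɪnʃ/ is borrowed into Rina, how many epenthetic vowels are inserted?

After substitution the input is /vxɛmxɪnʃ/.
The unsyllabifiable consonants are /n/, /ʃ/; each receives one epenthetic vowel.

2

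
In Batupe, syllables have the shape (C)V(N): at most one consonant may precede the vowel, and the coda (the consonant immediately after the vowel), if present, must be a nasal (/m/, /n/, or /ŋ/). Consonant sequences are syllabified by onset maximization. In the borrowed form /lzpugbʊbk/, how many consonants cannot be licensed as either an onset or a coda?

5

Syllabifying with onset maximization leaves /l/, /z/, /g/, /b/, /k/ stranded (only a nasal (/m/, /n/, or /ŋ/) is licensed in coda position; onsets are limited to one consonant).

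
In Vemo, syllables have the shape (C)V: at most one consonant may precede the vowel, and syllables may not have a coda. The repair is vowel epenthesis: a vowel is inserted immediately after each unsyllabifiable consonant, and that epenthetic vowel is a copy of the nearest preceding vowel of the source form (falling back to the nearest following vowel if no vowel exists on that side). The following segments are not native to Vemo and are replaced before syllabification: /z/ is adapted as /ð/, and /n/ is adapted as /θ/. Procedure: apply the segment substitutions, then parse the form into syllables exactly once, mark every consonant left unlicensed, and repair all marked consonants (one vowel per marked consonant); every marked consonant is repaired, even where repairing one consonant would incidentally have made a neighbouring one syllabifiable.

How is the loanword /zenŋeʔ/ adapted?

ðeθeŋeʔe

Substitution: /z/ → /ð/, /n/ → /θ/, giving /ðeθŋeʔ/.
The consonants /θ/, /ʔ/ cannot be parsed into a legal (C)V syllable (no codas are permitted; onsets are limited to one consonant).
Each unlicensed consonant becomes the onset of a new syllable: /θ/ → /θe/, /ʔ/ → /ʔe/.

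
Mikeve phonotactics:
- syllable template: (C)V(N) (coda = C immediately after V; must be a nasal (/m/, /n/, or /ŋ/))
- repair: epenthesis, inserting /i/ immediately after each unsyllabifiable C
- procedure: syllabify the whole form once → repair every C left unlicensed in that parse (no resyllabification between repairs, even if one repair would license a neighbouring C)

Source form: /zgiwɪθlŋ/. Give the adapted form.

The consonants /z/, /θ/, /l/, /ŋ/ cannot be parsed into a legal (C)V(N) syllable (only a nasal (/m/, /n/, or /ŋ/) is licensed in coda position; onsets are limited to one consonant).
Each unlicensed consonant becomes the onset of a new syllable: /z/ → /zi/, /θ/ → /θi/, /l/ → /li/, /ŋ/ → /ŋi/.

zigiwɪθiliŋi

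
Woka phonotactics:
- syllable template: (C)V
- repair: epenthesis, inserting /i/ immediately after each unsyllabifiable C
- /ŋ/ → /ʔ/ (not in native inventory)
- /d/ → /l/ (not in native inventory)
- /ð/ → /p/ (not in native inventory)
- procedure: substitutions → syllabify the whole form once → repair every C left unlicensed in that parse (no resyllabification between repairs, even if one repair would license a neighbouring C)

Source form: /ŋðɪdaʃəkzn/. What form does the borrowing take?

Substitution: /ŋ/ → /ʔ/, /ð/ → /p/, /d/ → /l/, giving /ʔpɪlaʃəkzn/.
Under (C)V, the unsyllabifiable consonants are /ʔ/, /k/, /z/, /n/ (no codas are permitted; onsets are limited to one consonant).
Epenthesis after each stranded consonant: /ʔ/ → /ʔi/, /k/ → /ki/, /z/ → /zi/, /n/ → /ni/.

ʔipɪlaʃəkizini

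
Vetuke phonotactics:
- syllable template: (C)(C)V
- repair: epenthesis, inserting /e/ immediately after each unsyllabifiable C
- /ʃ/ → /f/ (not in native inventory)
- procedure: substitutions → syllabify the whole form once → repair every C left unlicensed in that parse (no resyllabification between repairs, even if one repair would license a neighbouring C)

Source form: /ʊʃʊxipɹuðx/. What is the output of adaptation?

ʊfʊxipɹuðexe

Substitution: /ʃ/ → /f/, giving /ʊfʊxipɹuðx/.
The consonants /ð/, /x/ cannot be parsed into a legal (C)(C)V syllable (no codas are permitted; onsets may contain at most 2 consonants).
Inserting the epenthetic vowel yields /ð/ → /ðe/, /x/ → /xe/.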